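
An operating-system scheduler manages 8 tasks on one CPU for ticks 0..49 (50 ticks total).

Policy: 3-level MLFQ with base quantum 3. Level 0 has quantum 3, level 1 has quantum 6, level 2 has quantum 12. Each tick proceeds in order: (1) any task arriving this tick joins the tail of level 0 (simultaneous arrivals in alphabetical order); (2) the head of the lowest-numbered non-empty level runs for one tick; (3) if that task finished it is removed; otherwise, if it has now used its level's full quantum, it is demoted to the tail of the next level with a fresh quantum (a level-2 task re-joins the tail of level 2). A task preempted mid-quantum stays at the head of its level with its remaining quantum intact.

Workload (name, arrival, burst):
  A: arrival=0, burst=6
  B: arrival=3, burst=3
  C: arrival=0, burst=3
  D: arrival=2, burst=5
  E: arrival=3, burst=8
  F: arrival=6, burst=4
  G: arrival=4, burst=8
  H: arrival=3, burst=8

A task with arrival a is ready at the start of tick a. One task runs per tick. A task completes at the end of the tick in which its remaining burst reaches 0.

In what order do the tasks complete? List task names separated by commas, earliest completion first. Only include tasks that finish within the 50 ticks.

t=0: L0/L1/L2 = AC/-/- → run A
t=1: L0/L1/L2 = AC/-/- → run A
t=2: L0/L1/L2 = ACD/-/- → run A
t=3: L0/L1/L2 = CDBEH/A/- → run C
t=4: L0/L1/L2 = CDBEHG/A/- → run C
t=5: L0/L1/L2 = CDBEHG/A/- → run C
t=6: L0/L1/L2 = DBEHGF/A/- → run D
t=7: L0/L1/L2 = DBEHGF/A/- → run D
t=8: L0/L1/L2 = DBEHGF/A/- → run D
t=9: L0/L1/L2 = BEHGF/AD/- → run B
t=10: L0/L1/L2 = BEHGF/AD/- → run B
t=11: L0/L1/L2 = BEHGF/AD/- → run B
t=12: L0/L1/L2 = EHGF/AD/- → run E
t=13: L0/L1/L2 = EHGF/AD/- → run E
t=14: L0/L1/L2 = EHGF/AD/- → run E
t=15: L0/L1/L2 = HGF/ADE/- → run H
t=16: L0/L1/L2 = HGF/ADE/- → run H
t=17: L0/L1/L2 = HGF/ADE/- → run H
t=18: L0/L1/L2 = GF/ADEH/- → run G
t=19: L0/L1/L2 = GF/ADEH/- → run G
t=20: L0/L1/L2 = GF/ADEH/- → run G
t=21: L0/L1/L2 = F/ADEHG/- → run F
t=22: L0/L1/L2 = F/ADEHG/- → run F
t=23: L0/L1/L2 = F/ADEHG/- → run F
t=24: L0/L1/L2 = -/ADEHGF/- → run A
t=25: L0/L1/L2 = -/ADEHGF/- → run A
t=26: L0/L1/L2 = -/ADEHGF/- → run A
t=27: L0/L1/L2 = -/DEHGF/- → run D
t=28: L0/L1/L2 = -/DEHGF/- → run D
t=29: L0/L1/L2 = -/EHGF/- → run E
t=30: L0/L1/L2 = -/EHGF/- → run E
t=31: L0/L1/L2 = -/EHGF/- → run E
t=32: L0/L1/L2 = -/EHGF/- → run E
t=33: L0/L1/L2 = -/EHGF/- → run E
t=34: L0/L1/L2 = -/HGF/- → run H
t=35: L0/L1/L2 = -/HGF/- → run H
t=36: L0/L1/L2 = -/HGF/- → run H
t=37: L0/L1/L2 = -/HGF/- → run H
t=38: L0/L1/L2 = -/HGF/- → run H
t=39: L0/L1/L2 = -/GF/- → run G
t=40: L0/L1/L2 = -/GF/- → run G
t=41: L0/L1/L2 = -/GF/- → run G
t=42: L0/L1/L2 = -/GF/- → run G
t=43: L0/L1/L2 = -/GF/- → run G
t=44: L0/L1/L2 = -/F/- → run F
t=45: (idle)
t=46: (idle)
t=47: (idle)
t=48: (idle)
t=49: (idle)

completion order = C, B, A, D, E, H, G, F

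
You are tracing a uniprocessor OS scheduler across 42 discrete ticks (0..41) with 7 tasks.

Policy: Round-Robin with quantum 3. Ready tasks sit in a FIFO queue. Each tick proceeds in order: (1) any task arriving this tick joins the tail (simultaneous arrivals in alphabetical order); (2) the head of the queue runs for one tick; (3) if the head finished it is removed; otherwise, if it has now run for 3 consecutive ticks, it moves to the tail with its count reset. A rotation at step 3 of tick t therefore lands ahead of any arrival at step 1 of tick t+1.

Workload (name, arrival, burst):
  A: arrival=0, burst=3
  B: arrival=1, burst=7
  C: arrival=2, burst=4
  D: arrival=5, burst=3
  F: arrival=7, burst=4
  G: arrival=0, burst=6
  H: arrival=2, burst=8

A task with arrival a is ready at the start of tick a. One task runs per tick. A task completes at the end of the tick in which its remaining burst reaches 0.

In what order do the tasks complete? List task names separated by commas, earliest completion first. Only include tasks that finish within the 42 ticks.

t=0: queue=[A,G] q_used=0 → run A
t=1: queue=[A,G,B] q_used=1 → run A
t=2: queue=[A,G,B,C,H] q_used=2 → run A
t=3: queue=[G,B,C,H] q_used=0 → run G
t=4: queue=[G,B,C,H] q_used=1 → run G
t=5: queue=[G,B,C,H,D] q_used=2 → run G
t=6: queue=[B,C,H,D,G] q_used=0 → run B
t=7: queue=[B,C,H,D,G,F] q_used=1 → run B
t=8: queue=[B,C,H,D,G,F] q_used=2 → run B
t=9: queue=[C,H,D,G,F,B] q_used=0 → run C
t=10: queue=[C,H,D,G,F,B] q_used=1 → run C
t=11: queue=[C,H,D,G,F,B] q_used=2 → run C
t=12: queue=[H,D,G,F,B,C] q_used=0 → run H
t=13: queue=[H,D,G,F,B,C] q_used=1 → run H
t=14: queue=[H,D,G,F,B,C] q_used=2 → run H
t=15: queue=[D,G,F,B,C,H] q_used=0 → run D
t=16: queue=[D,G,F,B,C,H] q_used=1 → run D
t=17: queue=[D,G,F,B,C,H] q_used=2 → run D
t=18: queue=[G,F,B,C,H] q_used=0 → run G
t=19: queue=[G,F,B,C,H] q_used=1 → run G
t=20: queue=[G,F,B,C,H] q_used=2 → run G
t=21: queue=[F,B,C,H] q_used=0 → run F
t=22: queue=[F,B,C,H] q_used=1 → run F
t=23: queue=[F,B,C,H] q_used=2 → run F
t=24: queue=[B,C,H,F] q_used=0 → run B
t=25: queue=[B,C,H,F] q_used=1 → run B
t=26: queue=[B,C,H,F] q_used=2 → run B
t=27: queue=[C,H,F,B] q_used=0 → run C
t=28: queue=[H,F,B] q_used=0 → run H
t=29: queue=[H,F,B] q_used=1 → run H
t=30: queue=[H,F,B] q_used=2 → run H
t=31: queue=[F,B,H] q_used=0 → run F
t=32: queue=[B,H] q_used=0 → run B
t=33: queue=[H] q_used=0 → run H
t=34: queue=[H] q_used=1 → run H
t=35: (idle)
t=36: (idle)
t=37: (idle)
t=38: (idle)
t=39: (idle)
t=40: (idle)
t=41: (idle)

completion order = A, D, G, C, F, B, H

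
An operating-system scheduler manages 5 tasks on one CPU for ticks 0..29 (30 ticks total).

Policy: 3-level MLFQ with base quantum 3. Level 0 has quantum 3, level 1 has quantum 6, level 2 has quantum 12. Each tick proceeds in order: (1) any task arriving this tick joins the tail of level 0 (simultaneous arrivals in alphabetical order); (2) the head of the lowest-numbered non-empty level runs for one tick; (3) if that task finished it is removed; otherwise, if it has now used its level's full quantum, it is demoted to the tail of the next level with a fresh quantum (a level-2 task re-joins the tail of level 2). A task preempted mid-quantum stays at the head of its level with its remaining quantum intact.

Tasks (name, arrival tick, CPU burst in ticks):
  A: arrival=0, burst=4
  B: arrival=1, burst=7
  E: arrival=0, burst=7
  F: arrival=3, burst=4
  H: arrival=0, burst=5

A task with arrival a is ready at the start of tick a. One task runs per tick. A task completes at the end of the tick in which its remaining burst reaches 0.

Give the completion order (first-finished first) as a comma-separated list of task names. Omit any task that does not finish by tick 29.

t=0: L0/L1/L2 = AEH/-/- → run A
t=1: L0/L1/L2 = AEHB/-/- → run A
t=2: L0/L1/L2 = AEHB/-/- → run A
t=3: L0/L1/L2 = EHBF/A/- → run E
t=4: L0/L1/L2 = EHBF/A/- → run E
t=5: L0/L1/L2 = EHBF/A/- → run E
t=6: L0/L1/L2 = HBF/AE/- → run H
t=7: L0/L1/L2 = HBF/AE/- → run H
t=8: L0/L1/L2 = HBF/AE/- → run H
t=9: L0/L1/L2 = BF/AEH/- → run B
t=10: L0/L1/L2 = BF/AEH/- → run B
t=11: L0/L1/L2 = BF/AEH/- → run B
t=12: L0/L1/L2 = F/AEHB/- → run F
t=13: L0/L1/L2 = F/AEHB/- → run F
t=14: L0/L1/L2 = F/AEHB/- → run F
t=15: L0/L1/L2 = -/AEHBF/- → run A
t=16: L0/L1/L2 = -/EHBF/- → run E
t=17: L0/L1/L2 = -/EHBF/- → run E
t=18: L0/L1/L2 = -/EHBF/- → run E
t=19: L0/L1/L2 = -/EHBF/- → run E
t=20: L0/L1/L2 = -/HBF/- → run H
t=21: L0/L1/L2 = -/HBF/- → run H
t=22: L0/L1/L2 = -/BF/- → run B
t=23: L0/L1/L2 = -/BF/- → run B
t=24: L0/L1/L2 = -/BF/- → run B
t=25: L0/L1/L2 = -/BF/- → run B
t=26: L0/L1/L2 = -/F/- → run F
t=27: (idle)
t=28: (idle)
t=29: (idle)

completion order = A, E, H, B, F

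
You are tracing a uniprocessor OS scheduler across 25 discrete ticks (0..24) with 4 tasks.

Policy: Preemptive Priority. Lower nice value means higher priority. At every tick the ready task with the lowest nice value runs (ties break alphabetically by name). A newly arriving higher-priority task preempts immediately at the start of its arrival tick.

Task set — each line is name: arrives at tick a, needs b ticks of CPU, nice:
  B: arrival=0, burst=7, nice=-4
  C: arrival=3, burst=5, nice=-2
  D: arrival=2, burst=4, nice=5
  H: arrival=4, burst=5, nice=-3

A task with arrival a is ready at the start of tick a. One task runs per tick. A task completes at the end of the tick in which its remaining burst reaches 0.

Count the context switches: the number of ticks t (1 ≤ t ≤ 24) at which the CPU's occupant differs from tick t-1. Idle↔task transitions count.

t=0: ready={B} → run B
t=1: ready={B} → run B
t=2: ready={B,D} → run B
t=3: ready={B,C,D} → run B
t=4: ready={B,C,D,H} → run B
t=5: ready={B,C,D,H} → run B
t=6: ready={B,C,D,H} → run B
t=7: ready={C,D,H} → run H
t=8: ready={C,D,H} → run H
t=9: ready={C,D,H} → run H
t=10: ready={C,D,H} → run H
t=11: ready={C,D,H} → run H
t=12: ready={C,D} → run C
t=13: ready={C,D} → run C
t=14: ready={C,D} → run C
t=15: ready={C,D} → run C
t=16: ready={C,D} → run C
t=17: ready={D} → run D
t=18: ready={D} → run D
t=19: ready={D} → run D
t=20: ready={D} → run D
t=21: (idle)
t=22: (idle)
t=23: (idle)
t=24: (idle)

context switches = 4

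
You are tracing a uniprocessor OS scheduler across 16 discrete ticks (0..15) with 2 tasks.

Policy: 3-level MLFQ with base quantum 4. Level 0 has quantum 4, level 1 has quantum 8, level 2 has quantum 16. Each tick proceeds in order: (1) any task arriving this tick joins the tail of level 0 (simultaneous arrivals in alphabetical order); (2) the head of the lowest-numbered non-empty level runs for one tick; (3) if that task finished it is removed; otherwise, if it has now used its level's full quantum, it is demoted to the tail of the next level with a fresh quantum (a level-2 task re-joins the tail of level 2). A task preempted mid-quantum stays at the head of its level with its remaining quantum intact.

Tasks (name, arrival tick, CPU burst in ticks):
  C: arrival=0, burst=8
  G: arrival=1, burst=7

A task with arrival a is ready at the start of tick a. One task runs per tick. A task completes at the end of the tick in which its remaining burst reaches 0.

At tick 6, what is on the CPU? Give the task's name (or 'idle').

t=0: L0/L1/L2 = C/-/- → run C
t=1: L0/L1/L2 = CG/-/- → run C
t=2: L0/L1/L2 = CG/-/- → run C
t=3: L0/L1/L2 = CG/-/- → run C
t=4: L0/L1/L2 = G/C/- → run G
t=5: L0/L1/L2 = G/C/- → run G
t=6: L0/L1/L2 = G/C/- → run G
t=7: L0/L1/L2 = G/C/- → run G
t=8: L0/L1/L2 = -/CG/- → run C
t=9: L0/L1/L2 = -/CG/- → run C
t=10: L0/L1/L2 = -/CG/- → run C
t=11: L0/L1/L2 = -/CG/- → run C
t=12: L0/L1/L2 = -/G/- → run G
t=13: L0/L1/L2 = -/G/- → run G
t=14: L0/L1/L2 = -/G/- → run G
t=15: (idle)

running at tick 6 = G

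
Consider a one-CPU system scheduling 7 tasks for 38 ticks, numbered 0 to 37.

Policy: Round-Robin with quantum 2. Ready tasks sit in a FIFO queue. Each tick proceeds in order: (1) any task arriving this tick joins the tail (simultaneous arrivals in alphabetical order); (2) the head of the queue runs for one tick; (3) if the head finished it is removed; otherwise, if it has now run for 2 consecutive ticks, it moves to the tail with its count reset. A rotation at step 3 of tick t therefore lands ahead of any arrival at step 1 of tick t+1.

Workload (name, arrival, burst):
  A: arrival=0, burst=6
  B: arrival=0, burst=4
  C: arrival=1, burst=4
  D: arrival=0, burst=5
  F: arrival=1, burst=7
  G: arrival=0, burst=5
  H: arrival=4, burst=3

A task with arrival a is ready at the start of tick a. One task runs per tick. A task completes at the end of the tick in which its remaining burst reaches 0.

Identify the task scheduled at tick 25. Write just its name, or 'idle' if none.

t=0: queue=[A,B,D,G] q_used=0 → run A
t=1: queue=[A,B,D,G,C,F] q_used=1 → run A
t=2: queue=[B,D,G,C,F,A] q_used=0 → run B
t=3: queue=[B,D,G,C,F,A] q_used=1 → run B
t=4: queue=[D,G,C,F,A,B,H] q_used=0 → run D
t=5: queue=[D,G,C,F,A,B,H] q_used=1 → run D
t=6: queue=[G,C,F,A,B,H,D] q_used=0 → run G
t=7: queue=[G,C,F,A,B,H,D] q_used=1 → run G
t=8: queue=[C,F,A,B,H,D,G] q_used=0 → run C
t=9: queue=[C,F,A,B,H,D,G] q_used=1 → run C
t=10: queue=[F,A,B,H,D,G,C] q_used=0 → run F
t=11: queue=[F,A,B,H,D,G,C] q_used=1 → run F
t=12: queue=[A,B,H,D,G,C,F] q_used=0 → run A
t=13: queue=[A,B,H,D,G,C,F] q_used=1 → run A
t=14: queue=[B,H,D,G,C,F,A] q_used=0 → run B
t=15: queue=[B,H,D,G,C,F,A] q_used=1 → run B
t=16: queue=[H,D,G,C,F,A] q_used=0 → run H
t=17: queue=[H,D,G,C,F,A] q_used=1 → run H
t=18: queue=[D,G,C,F,A,H] q_used=0 → run D
t=19: queue=[D,G,C,F,A,H] q_used=1 → run D
t=20: queue=[G,C,F,A,H,D] q_used=0 → run G
t=21: queue=[G,C,F,A,H,D] q_used=1 → run G
t=22: queue=[C,F,A,H,D,G] q_used=0 → run C
t=23: queue=[C,F,A,H,D,G] q_used=1 → run C
t=24: queue=[F,A,H,D,G] q_used=0 → run F
t=25: queue=[F,A,H,D,G] q_used=1 → run F
t=26: queue=[A,H,D,G,F] q_used=0 → run A
t=27: queue=[A,H,D,G,F] q_used=1 → run A
t=28: queue=[H,D,G,F] q_used=0 → run H
t=29: queue=[D,G,F] q_used=0 → run D
t=30: queue=[G,F] q_used=0 → run G
t=31: queue=[F] q_used=0 → run F
t=32: queue=[F] q_used=1 → run F
t=33: queue=[F] q_used=0 → run F
t=34: (idle)
t=35: (idle)
t=36: (idle)
t=37: (idle)

running at tick 25 = F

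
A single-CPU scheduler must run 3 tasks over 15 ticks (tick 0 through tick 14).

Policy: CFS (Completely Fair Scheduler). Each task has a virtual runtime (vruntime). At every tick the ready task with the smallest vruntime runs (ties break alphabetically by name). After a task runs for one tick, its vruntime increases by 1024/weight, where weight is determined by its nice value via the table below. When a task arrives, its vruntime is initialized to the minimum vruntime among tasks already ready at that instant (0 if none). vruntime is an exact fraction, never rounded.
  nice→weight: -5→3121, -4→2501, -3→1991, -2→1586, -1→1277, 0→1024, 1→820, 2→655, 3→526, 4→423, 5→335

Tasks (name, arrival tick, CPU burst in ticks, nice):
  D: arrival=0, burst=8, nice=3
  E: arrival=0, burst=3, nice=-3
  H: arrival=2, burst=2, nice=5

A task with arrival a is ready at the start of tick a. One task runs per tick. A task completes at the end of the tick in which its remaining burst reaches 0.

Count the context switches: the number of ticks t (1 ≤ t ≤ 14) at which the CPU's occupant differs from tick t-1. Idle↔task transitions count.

t=0: vr[D=0 E=0] → run D
t=1: vr[D=512/263 E=0] → run E
t=2: vr[D=512/263 E=1024/1991 H=1024/1991] → run E
t=3: vr[D=512/263 E=2048/1991 H=1024/1991] → run H
t=4: vr[D=512/263 E=2048/1991 H=2381824/666985] → run E
t=5: vr[D=512/263 H=2381824/666985] → run D
t=6: vr[D=1024/263 H=2381824/666985] → run H
t=7: vr[D=1024/263] → run D
t=8: vr[D=1536/263] → run D
t=9: vr[D=2048/263] → run D
t=10: vr[D=2560/263] → run D
t=11: vr[D=3072/263] → run D
t=12: vr[D=3584/263] → run D
t=13: (idle)
t=14: (idle)

context switches = 7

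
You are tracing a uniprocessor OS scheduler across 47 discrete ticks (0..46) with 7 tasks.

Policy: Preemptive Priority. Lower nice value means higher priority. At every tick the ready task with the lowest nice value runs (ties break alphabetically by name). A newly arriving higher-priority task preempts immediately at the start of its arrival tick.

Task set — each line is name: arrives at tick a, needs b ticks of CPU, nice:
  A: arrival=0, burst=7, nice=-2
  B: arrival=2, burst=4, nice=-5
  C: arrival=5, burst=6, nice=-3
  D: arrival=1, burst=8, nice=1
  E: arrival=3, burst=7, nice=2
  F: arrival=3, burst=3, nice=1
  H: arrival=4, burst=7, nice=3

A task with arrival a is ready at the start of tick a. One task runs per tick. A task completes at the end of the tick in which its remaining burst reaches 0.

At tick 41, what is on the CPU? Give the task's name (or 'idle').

running at tick 41 = H

t=0: ready={A} → run A
t=1: ready={A,D} → run A
t=2: ready={A,B,D} → run B
t=3: ready={A,B,D,E,F} → run B
t=4: ready={A,B,D,E,F,H} → run B
t=5: ready={A,B,C,D,E,F,H} → run B
t=6: ready={A,C,D,E,F,H} → run C
t=7: ready={A,C,D,E,F,H} → run C
t=8: ready={A,C,D,E,F,H} → run C
t=9: ready={A,C,D,E,F,H} → run C
t=10: ready={A,C,D,E,F,H} → run C
t=11: ready={A,C,D,E,F,H} → run C
t=12: ready={A,D,E,F,H} → run A
t=13: ready={A,D,E,F,H} → run A
t=14: ready={A,D,E,F,H} → run A
t=15: ready={A,D,E,F,H} → run A
t=16: ready={A,D,E,F,H} → run A
t=17: ready={D,E,F,H} → run D
t=18: ready={D,E,F,H} → run D
t=19: ready={D,E,F,H} → run D
t=20: ready={D,E,F,H} → run D
t=21: ready={D,E,F,H} → run D
t=22: ready={D,E,F,H} → run D
t=23: ready={D,E,F,H} → run D
t=24: ready={D,E,F,H} → run D
t=25: ready={E,F,H} → run F
t=26: ready={E,F,H} → run F
t=27: ready={E,F,H} → run F
t=28: ready={E,H} → run E
t=29: ready={E,H} → run E
t=30: ready={E,H} → run E
t=31: ready={E,H} → run E
t=32: ready={E,H} → run E
t=33: ready={E,H} → run E
t=34: ready={E,H} → run E
t=35: ready={H} → run H
t=36: ready={H} → run H
t=37: ready={H} → run H
t=38: ready={H} → run H
t=39: ready={H} → run H
t=40: ready={H} → run H
t=41: ready={H} → run H
t=42: (idle)
t=43: (idle)
t=44: (idle)
t=45: (idle)
t=46: (idle)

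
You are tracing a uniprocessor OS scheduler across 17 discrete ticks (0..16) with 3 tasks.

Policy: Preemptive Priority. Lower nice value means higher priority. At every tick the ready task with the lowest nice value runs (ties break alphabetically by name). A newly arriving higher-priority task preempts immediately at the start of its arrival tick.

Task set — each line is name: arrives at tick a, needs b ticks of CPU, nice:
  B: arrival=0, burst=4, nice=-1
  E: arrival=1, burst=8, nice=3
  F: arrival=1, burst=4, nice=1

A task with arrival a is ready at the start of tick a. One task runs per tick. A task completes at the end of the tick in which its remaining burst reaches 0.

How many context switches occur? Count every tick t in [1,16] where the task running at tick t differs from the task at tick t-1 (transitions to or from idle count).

context switches = 3

t=0: ready={B} → run B
t=1: ready={B,E,F} → run B
t=2: ready={B,E,F} → run B
t=3: ready={B,E,F} → run B
t=4: ready={E,F} → run F
t=5: ready={E,F} → run F
t=6: ready={E,F} → run F
t=7: ready={E,F} → run F
t=8: ready={E} → run E
t=9: ready={E} → run E
t=10: ready={E} → run E
t=11: ready={E} → run E
t=12: ready={E} → run E
t=13: ready={E} → run E
t=14: ready={E} → run E
t=15: ready={E} → run E
t=16: (idle)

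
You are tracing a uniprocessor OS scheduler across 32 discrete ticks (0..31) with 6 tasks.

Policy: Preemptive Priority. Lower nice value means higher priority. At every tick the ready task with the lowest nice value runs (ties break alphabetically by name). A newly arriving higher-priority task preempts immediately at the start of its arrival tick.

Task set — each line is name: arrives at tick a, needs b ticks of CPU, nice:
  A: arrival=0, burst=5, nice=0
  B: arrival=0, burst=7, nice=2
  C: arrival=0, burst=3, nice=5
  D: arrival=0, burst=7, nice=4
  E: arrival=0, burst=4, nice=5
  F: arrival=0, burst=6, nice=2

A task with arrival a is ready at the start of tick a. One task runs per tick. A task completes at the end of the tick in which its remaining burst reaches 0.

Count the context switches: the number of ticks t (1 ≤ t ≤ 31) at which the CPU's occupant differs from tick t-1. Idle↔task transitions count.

t=0: ready={A,B,C,D,E,F} → run A
t=1: ready={A,B,C,D,E,F} → run A
t=2: ready={A,B,C,D,E,F} → run A
t=3: ready={A,B,C,D,E,F} → run A
t=4: ready={A,B,C,D,E,F} → run A
t=5: ready={B,C,D,E,F} → run B
t=6: ready={B,C,D,E,F} → run B
t=7: ready={B,C,D,E,F} → run B
t=8: ready={B,C,D,E,F} → run B
t=9: ready={B,C,D,E,F} → run B
t=10: ready={B,C,D,E,F} → run B
t=11: ready={B,C,D,E,F} → run B
t=12: ready={C,D,E,F} → run F
t=13: ready={C,D,E,F} → run F
t=14: ready={C,D,E,F} → run F
t=15: ready={C,D,E,F} → run F
t=16: ready={C,D,E,F} → run F
t=17: ready={C,D,E,F} → run F
t=18: ready={C,D,E} → run D
t=19: ready={C,D,E} → run D
t=20: ready={C,D,E} → run D
t=21: ready={C,D,E} → run D
t=22: ready={C,D,E} → run D
t=23: ready={C,D,E} → run D
t=24: ready={C,D,E} → run D
t=25: ready={C,E} → run C
t=26: ready={C,E} → run C
t=27: ready={C,E} → run C
t=28: ready={E} → run E
t=29: ready={E} → run E
t=30: ready={E} → run E
t=31: ready={E} → run E

context switches = 5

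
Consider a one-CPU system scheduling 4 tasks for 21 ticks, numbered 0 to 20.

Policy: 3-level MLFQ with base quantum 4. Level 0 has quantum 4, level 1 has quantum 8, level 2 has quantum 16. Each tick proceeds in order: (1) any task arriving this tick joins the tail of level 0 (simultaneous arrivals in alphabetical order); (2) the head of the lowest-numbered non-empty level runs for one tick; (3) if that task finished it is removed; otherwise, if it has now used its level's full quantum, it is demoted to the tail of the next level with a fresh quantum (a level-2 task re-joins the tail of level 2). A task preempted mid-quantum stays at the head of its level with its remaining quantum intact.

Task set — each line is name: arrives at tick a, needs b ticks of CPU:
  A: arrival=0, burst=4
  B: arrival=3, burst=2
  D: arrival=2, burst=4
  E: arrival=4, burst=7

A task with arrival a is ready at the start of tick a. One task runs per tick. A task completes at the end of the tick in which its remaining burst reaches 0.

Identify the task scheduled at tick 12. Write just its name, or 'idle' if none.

running at tick 12 = E

t=0: L0/L1/L2 = A/-/- → run A
t=1: L0/L1/L2 = A/-/- → run A
t=2: L0/L1/L2 = AD/-/- → run A
t=3: L0/L1/L2 = ADB/-/- → run A
t=4: L0/L1/L2 = DBE/-/- → run D
t=5: L0/L1/L2 = DBE/-/- → run D
t=6: L0/L1/L2 = DBE/-/- → run D
t=7: L0/L1/L2 = DBE/-/- → run D
t=8: L0/L1/L2 = BE/-/- → run B
t=9: L0/L1/L2 = BE/-/- → run B
t=10: L0/L1/L2 = E/-/- → run E
t=11: L0/L1/L2 = E/-/- → run E
t=12: L0/L1/L2 = E/-/- → run E
t=13: L0/L1/L2 = E/-/- → run E
t=14: L0/L1/L2 = -/E/- → run E
t=15: L0/L1/L2 = -/E/- → run E
t=16: L0/L1/L2 = -/E/- → run E
t=17: (idle)
t=18: (idle)
t=19: (idle)
t=20: (idle)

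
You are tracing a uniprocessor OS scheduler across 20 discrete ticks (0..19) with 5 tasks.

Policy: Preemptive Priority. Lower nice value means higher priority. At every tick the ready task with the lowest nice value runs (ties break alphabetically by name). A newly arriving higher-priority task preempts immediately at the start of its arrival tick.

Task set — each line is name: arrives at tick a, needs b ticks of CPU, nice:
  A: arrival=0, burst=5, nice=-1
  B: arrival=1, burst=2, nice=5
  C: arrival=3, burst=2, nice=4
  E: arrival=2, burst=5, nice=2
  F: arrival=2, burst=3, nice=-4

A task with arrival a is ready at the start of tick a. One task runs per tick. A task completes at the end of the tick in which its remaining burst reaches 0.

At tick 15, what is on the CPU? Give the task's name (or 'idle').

running at tick 15 = B

t=0: ready={A} → run A
t=1: ready={A,B} → run A
t=2: ready={A,B,E,F} → run F
t=3: ready={A,B,C,E,F} → run F
t=4: ready={A,B,C,E,F} → run F
t=5: ready={A,B,C,E} → run A
t=6: ready={A,B,C,E} → run A
t=7: ready={A,B,C,E} → run A
t=8: ready={B,C,E} → run E
t=9: ready={B,C,E} → run E
t=10: ready={B,C,E} → run E
t=11: ready={B,C,E} → run E
t=12: ready={B,C,E} → run E
t=13: ready={B,C} → run C
t=14: ready={B,C} → run C
t=15: ready={B} → run B
t=16: ready={B} → run B
t=17: (idle)
t=18: (idle)
t=19: (idle)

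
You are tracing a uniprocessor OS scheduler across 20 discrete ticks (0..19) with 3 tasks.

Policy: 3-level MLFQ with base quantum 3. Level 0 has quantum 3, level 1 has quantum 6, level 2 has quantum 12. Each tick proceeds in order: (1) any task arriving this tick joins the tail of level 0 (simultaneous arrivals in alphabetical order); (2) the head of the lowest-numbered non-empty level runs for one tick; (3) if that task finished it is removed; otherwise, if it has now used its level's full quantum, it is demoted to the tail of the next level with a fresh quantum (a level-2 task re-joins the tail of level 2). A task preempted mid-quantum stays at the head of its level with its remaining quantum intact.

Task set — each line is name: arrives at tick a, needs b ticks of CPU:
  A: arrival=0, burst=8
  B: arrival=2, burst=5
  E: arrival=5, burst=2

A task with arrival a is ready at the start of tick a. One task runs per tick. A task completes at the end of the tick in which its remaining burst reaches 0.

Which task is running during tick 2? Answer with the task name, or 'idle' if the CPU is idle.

t=0: L0/L1/L2 = A/-/- → run A
t=1: L0/L1/L2 = A/-/- → run A
t=2: L0/L1/L2 = AB/-/- → run A
t=3: L0/L1/L2 = B/A/- → run B
t=4: L0/L1/L2 = B/A/- → run B
t=5: L0/L1/L2 = BE/A/- → run B
t=6: L0/L1/L2 = E/AB/- → run E
t=7: L0/L1/L2 = E/AB/- → run E
t=8: L0/L1/L2 = -/AB/- → run A
t=9: L0/L1/L2 = -/AB/- → run A
t=10: L0/L1/L2 = -/AB/- → run A
t=11: L0/L1/L2 = -/AB/- → run A
t=12: L0/L1/L2 = -/AB/- → run A
t=13: L0/L1/L2 = -/B/- → run B
t=14: L0/L1/L2 = -/B/- → run B
t=15: (idle)
t=16: (idle)
t=17: (idle)
t=18: (idle)
t=19: (idle)

running at tick 2 = A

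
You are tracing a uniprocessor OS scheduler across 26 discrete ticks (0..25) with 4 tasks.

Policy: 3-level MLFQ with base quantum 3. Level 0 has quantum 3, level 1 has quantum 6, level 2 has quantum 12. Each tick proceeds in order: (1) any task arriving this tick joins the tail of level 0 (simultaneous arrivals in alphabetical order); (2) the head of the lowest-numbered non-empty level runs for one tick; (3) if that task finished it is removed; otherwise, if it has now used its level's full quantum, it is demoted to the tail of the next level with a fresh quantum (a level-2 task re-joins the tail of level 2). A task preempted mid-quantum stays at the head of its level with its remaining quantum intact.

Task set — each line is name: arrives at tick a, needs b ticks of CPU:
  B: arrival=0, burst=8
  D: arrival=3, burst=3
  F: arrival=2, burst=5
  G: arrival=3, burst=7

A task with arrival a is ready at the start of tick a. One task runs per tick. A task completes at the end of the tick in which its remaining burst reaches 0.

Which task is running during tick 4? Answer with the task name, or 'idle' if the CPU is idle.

t=0: L0/L1/L2 = B/-/- → run B
t=1: L0/L1/L2 = B/-/- → run B
t=2: L0/L1/L2 = BF/-/- → run B
t=3: L0/L1/L2 = FDG/B/- → run F
t=4: L0/L1/L2 = FDG/B/- → run F
t=5: L0/L1/L2 = FDG/B/- → run F
t=6: L0/L1/L2 = DG/BF/- → run D
t=7: L0/L1/L2 = DG/BF/- → run D
t=8: L0/L1/L2 = DG/BF/- → run D
t=9: L0/L1/L2 = G/BF/- → run G
t=10: L0/L1/L2 = G/BF/- → run G
t=11: L0/L1/L2 = G/BF/- → run G
t=12: L0/L1/L2 = -/BFG/- → run B
t=13: L0/L1/L2 = -/BFG/- → run B
t=14: L0/L1/L2 = -/BFG/- → run B
t=15: L0/L1/L2 = -/BFG/- → run B
t=16: L0/L1/L2 = -/BFG/- → run B
t=17: L0/L1/L2 = -/FG/- → run F
t=18: L0/L1/L2 = -/FG/- → run F
t=19: L0/L1/L2 = -/G/- → run G
t=20: L0/L1/L2 = -/G/- → run G
t=21: L0/L1/L2 = -/G/- → run G
t=22: L0/L1/L2 = -/G/- → run G
t=23: (idle)
t=24: (idle)
t=25: (idle)

running at tick 4 = F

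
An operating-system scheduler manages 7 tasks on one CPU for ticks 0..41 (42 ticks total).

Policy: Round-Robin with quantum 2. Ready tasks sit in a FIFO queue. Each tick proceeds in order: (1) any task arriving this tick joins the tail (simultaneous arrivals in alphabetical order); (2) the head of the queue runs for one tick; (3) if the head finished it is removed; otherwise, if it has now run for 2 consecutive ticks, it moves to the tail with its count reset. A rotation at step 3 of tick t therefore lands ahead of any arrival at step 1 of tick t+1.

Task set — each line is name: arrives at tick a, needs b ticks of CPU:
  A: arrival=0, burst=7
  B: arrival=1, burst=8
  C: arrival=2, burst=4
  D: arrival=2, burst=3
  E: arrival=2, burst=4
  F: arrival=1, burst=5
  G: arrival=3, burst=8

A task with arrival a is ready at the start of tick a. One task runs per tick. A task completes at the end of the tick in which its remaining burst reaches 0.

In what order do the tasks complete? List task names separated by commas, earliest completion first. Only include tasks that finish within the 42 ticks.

completion order = C, D, E, F, A, B, G

t=0: queue=[A] q_used=0 → run A
t=1: queue=[A,B,F] q_used=1 → run A
t=2: queue=[B,F,A,C,D,E] q_used=0 → run B
t=3: queue=[B,F,A,C,D,E,G] q_used=1 → run B
t=4: queue=[F,A,C,D,E,G,B] q_used=0 → run F
t=5: queue=[F,A,C,D,E,G,B] q_used=1 → run F
t=6: queue=[A,C,D,E,G,B,F] q_used=0 → run A
t=7: queue=[A,C,D,E,G,B,F] q_used=1 → run A
t=8: queue=[C,D,E,G,B,F,A] q_used=0 → run C
t=9: queue=[C,D,E,G,B,F,A] q_used=1 → run C
t=10: queue=[D,E,G,B,F,A,C] q_used=0 → run D
t=11: queue=[D,E,G,B,F,A,C] q_used=1 → run D
t=12: queue=[E,G,B,F,A,C,D] q_used=0 → run E
t=13: queue=[E,G,B,F,A,C,D] q_used=1 → run E
t=14: queue=[G,B,F,A,C,D,E] q_used=0 → run G
t=15: queue=[G,B,F,A,C,D,E] q_used=1 → run G
t=16: queue=[B,F,A,C,D,E,G] q_used=0 → run B
t=17: queue=[B,F,A,C,D,E,G] q_used=1 → run B
t=18: queue=[F,A,C,D,E,G,B] q_used=0 → run F
t=19: queue=[F,A,C,D,E,G,B] q_used=1 → run F
t=20: queue=[A,C,D,E,G,B,F] q_used=0 → run A
t=21: queue=[A,C,D,E,G,B,F] q_used=1 → run A
t=22: queue=[C,D,E,G,B,F,A] q_used=0 → run C
t=23: queue=[C,D,E,G,B,F,A] q_used=1 → run C
t=24: queue=[D,E,G,B,F,A] q_used=0 → run D
t=25: queue=[E,G,B,F,A] q_used=0 → run E
t=26: queue=[E,G,B,F,A] q_used=1 → run E
t=27: queue=[G,B,F,A] q_used=0 → run G
t=28: queue=[G,B,F,A] q_used=1 → run G
t=29: queue=[B,F,A,G] q_used=0 → run B
t=30: queue=[B,F,A,G] q_used=1 → run B
t=31: queue=[F,A,G,B] q_used=0 → run F
t=32: queue=[A,G,B] q_used=0 → run A
t=33: queue=[G,B] q_used=0 → run G
t=34: queue=[G,B] q_used=1 → run G
t=35: queue=[B,G] q_used=0 → run B
t=36: queue=[B,G] q_used=1 → run B
t=37: queue=[G] q_used=0 → run G
t=38: queue=[G] q_used=1 → run G
t=39: (idle)
t=40: (idle)
t=41: (idle)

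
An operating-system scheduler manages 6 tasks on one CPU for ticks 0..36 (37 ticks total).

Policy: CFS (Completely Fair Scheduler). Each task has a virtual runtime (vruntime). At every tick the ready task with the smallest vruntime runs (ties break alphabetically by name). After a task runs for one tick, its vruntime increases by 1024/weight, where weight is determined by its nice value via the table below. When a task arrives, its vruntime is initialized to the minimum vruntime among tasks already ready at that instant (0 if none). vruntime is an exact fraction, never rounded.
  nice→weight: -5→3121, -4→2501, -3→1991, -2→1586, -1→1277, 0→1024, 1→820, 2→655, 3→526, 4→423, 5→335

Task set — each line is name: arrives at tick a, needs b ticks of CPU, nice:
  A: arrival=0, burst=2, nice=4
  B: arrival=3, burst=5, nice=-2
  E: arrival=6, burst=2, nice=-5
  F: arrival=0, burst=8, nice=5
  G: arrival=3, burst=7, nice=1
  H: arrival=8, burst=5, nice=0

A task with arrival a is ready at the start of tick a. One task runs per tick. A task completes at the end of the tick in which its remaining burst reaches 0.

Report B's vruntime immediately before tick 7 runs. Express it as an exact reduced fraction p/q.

t=0: vr[A=0 F=0] → run A
t=1: vr[A=1024/423 F=0] → run F
t=2: vr[A=1024/423 F=1024/335] → run A
t=3: vr[B=1024/335 F=1024/335 G=1024/335] → run B
t=4: vr[B=983552/265655 F=1024/335 G=1024/335] → run F
t=5: vr[B=983552/265655 F=2048/335 G=1024/335] → run G
t=6: vr[B=983552/265655 E=983552/265655 F=2048/335 G=59136/13735] → run B
t=7: vr[B=1155072/265655 E=983552/265655 F=2048/335 G=59136/13735] → run E
t=8: vr[B=1155072/265655 E=3341696512/829109255 F=2048/335 G=59136/13735 H=3341696512/829109255] → run E
t=9: vr[B=1155072/265655 F=2048/335 G=59136/13735 H=3341696512/829109255] → run H
t=10: vr[B=1155072/265655 F=2048/335 G=59136/13735 H=4170805767/829109255] → run G
t=11: vr[B=1155072/265655 F=2048/335 G=76288/13735 H=4170805767/829109255] → run B
t=12: vr[B=1326592/265655 F=2048/335 G=76288/13735 H=4170805767/829109255] → run B
t=13: vr[B=1498112/265655 F=2048/335 G=76288/13735 H=4170805767/829109255] → run H
t=14: vr[B=1498112/265655 F=2048/335 G=76288/13735 H=4999915022/829109255] → run G
t=15: vr[B=1498112/265655 F=2048/335 G=18688/2747 H=4999915022/829109255] → run B
t=16: vr[F=2048/335 G=18688/2747 H=4999915022/829109255] → run H
t=17: vr[F=2048/335 G=18688/2747 H=5829024277/829109255] → run F
t=18: vr[F=3072/335 G=18688/2747 H=5829024277/829109255] → run G
t=19: vr[F=3072/335 G=110592/13735 H=5829024277/829109255] → run H
t=20: vr[F=3072/335 G=110592/13735 H=6658133532/829109255] → run H
t=21: vr[F=3072/335 G=110592/13735] → run G
t=22: vr[F=3072/335 G=127744/13735] → run F
t=23: vr[F=4096/335 G=127744/13735] → run G
t=24: vr[F=4096/335 G=144896/13735] → run G
t=25: vr[F=4096/335] → run F
t=26: vr[F=1024/67] → run F
t=27: vr[F=6144/335] → run F
t=28: vr[F=7168/335] → run F
t=29: (idle)
t=30: (idle)
t=31: (idle)
t=32: (idle)
t=33: (idle)
t=34: (idle)
t=35: (idle)
t=36: (idle)

vruntime(B, start of tick 7) = 1155072/265655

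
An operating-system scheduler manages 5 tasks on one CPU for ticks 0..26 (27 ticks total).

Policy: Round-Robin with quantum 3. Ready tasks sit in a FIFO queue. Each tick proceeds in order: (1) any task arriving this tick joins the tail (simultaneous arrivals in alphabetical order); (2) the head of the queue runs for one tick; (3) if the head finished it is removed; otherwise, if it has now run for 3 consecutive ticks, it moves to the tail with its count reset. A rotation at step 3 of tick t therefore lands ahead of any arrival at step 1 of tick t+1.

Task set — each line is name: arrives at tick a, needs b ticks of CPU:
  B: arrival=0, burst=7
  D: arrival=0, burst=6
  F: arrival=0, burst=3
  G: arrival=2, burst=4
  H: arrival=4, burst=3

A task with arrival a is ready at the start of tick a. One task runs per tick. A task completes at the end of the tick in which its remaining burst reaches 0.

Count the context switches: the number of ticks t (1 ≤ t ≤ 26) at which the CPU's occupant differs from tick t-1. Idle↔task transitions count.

t=0: queue=[B,D,F] q_used=0 → run B
t=1: queue=[B,D,F] q_used=1 → run B
t=2: queue=[B,D,F,G] q_used=2 → run B
t=3: queue=[D,F,G,B] q_used=0 → run D
t=4: queue=[D,F,G,B,H] q_used=1 → run D
t=5: queue=[D,F,G,B,H] q_used=2 → run D
t=6: queue=[F,G,B,H,D] q_used=0 → run F
t=7: queue=[F,G,B,H,D] q_used=1 → run F
t=8: queue=[F,G,B,H,D] q_used=2 → run F
t=9: queue=[G,B,H,D] q_used=0 → run G
t=10: queue=[G,B,H,D] q_used=1 → run G
t=11: queue=[G,B,H,D] q_used=2 → run G
t=12: queue=[B,H,D,G] q_used=0 → run B
t=13: queue=[B,H,D,G] q_used=1 → run B
t=14: queue=[B,H,D,G] q_used=2 → run B
t=15: queue=[H,D,G,B] q_used=0 → run H
t=16: queue=[H,D,G,B] q_used=1 → run H
t=17: queue=[H,D,G,B] q_used=2 → run H
t=18: queue=[D,G,B] q_used=0 → run D
t=19: queue=[D,G,B] q_used=1 → run D
t=20: queue=[D,G,B] q_used=2 → run D
t=21: queue=[G,B] q_used=0 → run G
t=22: queue=[B] q_used=0 → run B
t=23: (idle)
t=24: (idle)
t=25: (idle)
t=26: (idle)

context switches = 9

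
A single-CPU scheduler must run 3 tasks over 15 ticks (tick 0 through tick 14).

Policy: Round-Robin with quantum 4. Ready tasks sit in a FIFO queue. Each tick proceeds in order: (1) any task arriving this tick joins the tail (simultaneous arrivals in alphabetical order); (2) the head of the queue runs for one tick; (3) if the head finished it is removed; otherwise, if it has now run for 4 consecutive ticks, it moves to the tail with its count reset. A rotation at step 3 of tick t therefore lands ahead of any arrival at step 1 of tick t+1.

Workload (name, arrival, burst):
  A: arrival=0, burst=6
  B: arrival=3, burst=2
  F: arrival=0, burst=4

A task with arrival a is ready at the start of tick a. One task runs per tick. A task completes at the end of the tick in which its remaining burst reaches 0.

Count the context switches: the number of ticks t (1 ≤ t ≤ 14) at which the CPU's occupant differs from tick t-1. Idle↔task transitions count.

t=0: queue=[A,F] q_used=0 → run A
t=1: queue=[A,F] q_used=1 → run A
t=2: queue=[A,F] q_used=2 → run A
t=3: queue=[A,F,B] q_used=3 → run A
t=4: queue=[F,B,A] q_used=0 → run F
t=5: queue=[F,B,A] q_used=1 → run F
t=6: queue=[F,B,A] q_used=2 → run F
t=7: queue=[F,B,A] q_used=3 → run F
t=8: queue=[B,A] q_used=0 → run B
t=9: queue=[B,A] q_used=1 → run B
t=10: queue=[A] q_used=0 → run A
t=11: queue=[A] q_used=1 → run A
t=12: (idle)
t=13: (idle)
t=14: (idle)

context switches = 4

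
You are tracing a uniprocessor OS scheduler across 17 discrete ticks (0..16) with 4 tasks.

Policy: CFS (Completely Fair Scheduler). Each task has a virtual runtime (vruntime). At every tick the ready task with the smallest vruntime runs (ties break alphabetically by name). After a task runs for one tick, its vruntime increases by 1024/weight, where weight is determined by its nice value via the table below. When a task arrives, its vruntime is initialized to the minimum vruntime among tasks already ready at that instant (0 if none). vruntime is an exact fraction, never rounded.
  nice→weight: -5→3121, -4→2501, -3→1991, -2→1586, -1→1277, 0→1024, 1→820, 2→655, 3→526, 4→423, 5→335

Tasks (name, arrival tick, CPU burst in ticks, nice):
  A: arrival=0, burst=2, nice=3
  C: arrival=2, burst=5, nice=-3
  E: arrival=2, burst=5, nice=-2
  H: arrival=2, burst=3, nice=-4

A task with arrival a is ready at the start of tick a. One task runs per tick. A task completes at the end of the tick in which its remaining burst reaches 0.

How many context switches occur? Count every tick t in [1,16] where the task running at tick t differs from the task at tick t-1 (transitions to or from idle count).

context switches = 13

t=0: vr[A=0] → run A
t=1: vr[A=512/263] → run A
t=2: vr[C=0 E=0 H=0] → run C
t=3: vr[C=1024/1991 E=0 H=0] → run E
t=4: vr[C=1024/1991 E=512/793 H=0] → run H
t=5: vr[C=1024/1991 E=512/793 H=1024/2501] → run H
t=6: vr[C=1024/1991 E=512/793 H=2048/2501] → run C
t=7: vr[C=2048/1991 E=512/793 H=2048/2501] → run E
t=8: vr[C=2048/1991 E=1024/793 H=2048/2501] → run H
t=9: vr[C=2048/1991 E=1024/793] → run C
t=10: vr[C=3072/1991 E=1024/793] → run E
t=11: vr[C=3072/1991 E=1536/793] → run C
t=12: vr[C=4096/1991 E=1536/793] → run E
t=13: vr[C=4096/1991 E=2048/793] → run C
t=14: vr[E=2048/793] → run E
t=15: (idle)
t=16: (idle)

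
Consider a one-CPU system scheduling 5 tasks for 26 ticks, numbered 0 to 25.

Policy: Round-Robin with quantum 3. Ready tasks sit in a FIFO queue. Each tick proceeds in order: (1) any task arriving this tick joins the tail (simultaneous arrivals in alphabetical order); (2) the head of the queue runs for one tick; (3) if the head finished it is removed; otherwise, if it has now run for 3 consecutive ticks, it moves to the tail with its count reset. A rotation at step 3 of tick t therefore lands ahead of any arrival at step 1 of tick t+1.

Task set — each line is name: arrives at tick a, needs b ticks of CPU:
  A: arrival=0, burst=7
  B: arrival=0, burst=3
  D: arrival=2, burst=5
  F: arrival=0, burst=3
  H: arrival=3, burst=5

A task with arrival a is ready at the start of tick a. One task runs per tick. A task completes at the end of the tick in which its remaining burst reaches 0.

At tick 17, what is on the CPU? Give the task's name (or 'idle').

running at tick 17 = H

t=0: queue=[A,B,F] q_used=0 → run A
t=1: queue=[A,B,F] q_used=1 → run A
t=2: queue=[A,B,F,D] q_used=2 → run A
t=3: queue=[B,F,D,A,H] q_used=0 → run B
t=4: queue=[B,F,D,A,H] q_used=1 → run B
t=5: queue=[B,F,D,A,H] q_used=2 → run B
t=6: queue=[F,D,A,H] q_used=0 → run F
t=7: queue=[F,D,A,H] q_used=1 → run F
t=8: queue=[F,D,A,H] q_used=2 → run F
t=9: queue=[D,A,H] q_used=0 → run D
t=10: queue=[D,A,H] q_used=1 → run D
t=11: queue=[D,A,H] q_used=2 → run D
t=12: queue=[A,H,D] q_used=0 → run A
t=13: queue=[A,H,D] q_used=1 → run A
t=14: queue=[A,H,D] q_used=2 → run A
t=15: queue=[H,D,A] q_used=0 → run H
t=16: queue=[H,D,A] q_used=1 → run H
t=17: queue=[H,D,A] q_used=2 → run H
t=18: queue=[D,A,H] q_used=0 → run D
t=19: queue=[D,A,H] q_used=1 → run D
t=20: queue=[A,H] q_used=0 → run A
t=21: queue=[H] q_used=0 → run H
t=22: queue=[H] q_used=1 → run H
t=23: (idle)
t=24: (idle)
t=25: (idle)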